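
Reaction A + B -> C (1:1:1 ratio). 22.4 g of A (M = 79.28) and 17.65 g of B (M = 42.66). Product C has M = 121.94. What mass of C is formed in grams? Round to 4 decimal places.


Find moles of each reactant; the smaller value is the limiting reagent in a 1:1:1 reaction, so moles_C equals moles of the limiter.
n_A = mass_A / M_A = 22.4 / 79.28 = 0.282543 mol
n_B = mass_B / M_B = 17.65 / 42.66 = 0.413737 mol
Limiting reagent: A (smaller), n_limiting = 0.282543 mol
mass_C = n_limiting * M_C = 0.282543 * 121.94
mass_C = 34.45329342 g, rounded to 4 dp:

34.4533 g


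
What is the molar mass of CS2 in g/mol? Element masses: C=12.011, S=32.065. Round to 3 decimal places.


M = sum(count * atomic_mass) over atoms.
M = 1*12.011 + 2*32.065
M = 12.011 + 64.13
M = 76.141 g/mol, rounded to 3 dp:

76.141 g/mol


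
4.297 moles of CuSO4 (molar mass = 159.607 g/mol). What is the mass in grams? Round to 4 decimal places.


mass = n * M
mass = 4.297 * 159.607
mass = 685.831279 g, rounded to 4 dp:

685.8313 g


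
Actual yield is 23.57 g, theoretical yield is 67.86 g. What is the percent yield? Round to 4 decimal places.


% yield = 100 * actual / theoretical
% yield = 100 * 23.57 / 67.86
% yield = 34.73327439 %, rounded to 4 dp:

34.7333 %


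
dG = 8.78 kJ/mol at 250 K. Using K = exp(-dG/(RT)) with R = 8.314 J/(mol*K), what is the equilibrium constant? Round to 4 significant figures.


dG is in kJ/mol; multiply by 1000 to match R in J/(mol*K).
RT = 8.314 * 250 = 2078.5 J/mol
exponent = -dG*1000 / (RT) = -(8.78*1000) / 2078.5 = -4.22420014
K = exp(-4.22420014)
K = 0.014637038, rounded to 4 significant figures:

0.01464


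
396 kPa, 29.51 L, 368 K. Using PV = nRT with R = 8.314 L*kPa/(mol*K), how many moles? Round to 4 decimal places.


PV = nRT, solve for n = PV / (RT).
PV = 396 * 29.51 = 11685.96
RT = 8.314 * 368 = 3059.552
n = 11685.96 / 3059.552
n = 3.81950037 mol, rounded to 4 dp:

3.8195 mol


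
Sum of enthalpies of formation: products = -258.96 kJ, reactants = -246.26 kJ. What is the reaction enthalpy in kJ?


dH_rxn = sum(dH_f products) - sum(dH_f reactants)
dH_rxn = -258.96 - (-246.26)
dH_rxn = -12.7 kJ:

-12.70 kJ


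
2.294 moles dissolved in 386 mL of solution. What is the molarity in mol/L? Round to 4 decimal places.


Convert volume to liters: V_L = V_mL / 1000.
V_L = 386 / 1000 = 0.386 L
M = n / V_L = 2.294 / 0.386
M = 5.94300518 mol/L, rounded to 4 dp:

5.9430 mol/L


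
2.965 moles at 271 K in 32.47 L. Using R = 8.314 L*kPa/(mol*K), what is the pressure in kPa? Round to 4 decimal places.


PV = nRT, solve for P = nRT / V.
nRT = 2.965 * 8.314 * 271 = 6680.4237
P = 6680.4237 / 32.47
P = 205.74141361 kPa, rounded to 4 dp:

205.7414 kPa


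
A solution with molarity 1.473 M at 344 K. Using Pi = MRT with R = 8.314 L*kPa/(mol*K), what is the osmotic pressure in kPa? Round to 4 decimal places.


Osmotic pressure (van't Hoff): Pi = M*R*T.
RT = 8.314 * 344 = 2860.016
Pi = 1.473 * 2860.016
Pi = 4212.803568 kPa, rounded to 4 dp:

4212.8036 kPa


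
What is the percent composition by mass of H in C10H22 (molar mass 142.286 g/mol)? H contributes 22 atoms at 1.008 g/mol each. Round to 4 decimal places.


pct = 100 * (n_elem * M_elem) / M_total
mass_contribution = 22 * 1.008 = 22.176 g/mol
pct = 100 * 22.176 / 142.286
pct = 15.58551087 %, rounded to 4 dp:

15.5855 %


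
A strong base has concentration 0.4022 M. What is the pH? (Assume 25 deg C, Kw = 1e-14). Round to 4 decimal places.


A strong base dissociates completely, so [OH-] equals the given concentration.
pOH = -log10([OH-]) = -log10(0.4022) = 0.395558
pH = 14 - pOH = 14 - 0.395558
pH = 13.604442, rounded to 4 dp:

13.6044


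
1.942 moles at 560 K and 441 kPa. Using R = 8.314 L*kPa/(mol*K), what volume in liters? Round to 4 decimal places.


PV = nRT, solve for V = nRT / P.
nRT = 1.942 * 8.314 * 560 = 9041.6413
V = 9041.6413 / 441
V = 20.50258798 L, rounded to 4 dp:

20.5026 L


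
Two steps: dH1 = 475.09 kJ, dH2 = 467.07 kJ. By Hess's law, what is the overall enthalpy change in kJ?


Hess's law: enthalpy is a state function, so add the step enthalpies.
dH_total = dH1 + dH2 = 475.09 + (467.07)
dH_total = 942.16 kJ:

942.16 kJ


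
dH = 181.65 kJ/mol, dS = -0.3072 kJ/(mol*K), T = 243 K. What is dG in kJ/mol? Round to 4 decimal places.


Gibbs: dG = dH - T*dS (consistent units, dS already in kJ/(mol*K)).
T*dS = 243 * -0.3072 = -74.6496
dG = 181.65 - (-74.6496)
dG = 256.2996 kJ/mol, rounded to 4 dp:

256.2996 kJ/mol


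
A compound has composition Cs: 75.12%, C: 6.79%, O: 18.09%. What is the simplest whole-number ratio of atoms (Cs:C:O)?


Assume 100 g of compound, divide each mass% by atomic mass to get moles, then normalize by the smallest to get a raw atom ratio.
Moles per 100 g: Cs: 75.12/132.905 = 0.5652, C: 6.79/12.011 = 0.5653, O: 18.09/15.999 = 1.1307
Raw ratio (divide by min = 0.5652): Cs: 1.0, C: 1.0, O: 2.0
Multiply by 1 to clear fractions: Cs: 1.0 ~= 1, C: 1.0 ~= 1, O: 2.0 ~= 2
Reduce by GCD to get the simplest whole-number ratio:

1:1:2


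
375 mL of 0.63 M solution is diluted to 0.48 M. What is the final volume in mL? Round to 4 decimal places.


Dilution: M1*V1 = M2*V2, solve for V2.
V2 = M1*V1 / M2
V2 = 0.63 * 375 / 0.48
V2 = 236.25 / 0.48
V2 = 492.1875 mL, rounded to 4 dp:

492.1875 mL


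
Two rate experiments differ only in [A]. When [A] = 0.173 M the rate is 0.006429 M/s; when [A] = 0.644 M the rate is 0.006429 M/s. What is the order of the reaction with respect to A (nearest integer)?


Rate is proportional to [A]^n, so rate2/rate1 = ([A]2/[A]1)^n. Take logs to solve for n.
rate2/rate1 = 0.006429 / 0.006429 = 1.0
[A]2/[A]1 = 0.644 / 0.173 = 3.7225
n = ln(1.0) / ln(3.7225) = 0.0
Nearest integer order:

0


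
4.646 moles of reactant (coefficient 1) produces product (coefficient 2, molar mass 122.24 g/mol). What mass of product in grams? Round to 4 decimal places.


Use the coefficient ratio to convert reactant moles to product moles, then multiply by the product's molar mass.
moles_P = moles_R * (coeff_P / coeff_R) = 4.646 * (2/1) = 9.292
mass_P = moles_P * M_P = 9.292 * 122.24
mass_P = 1135.85408 g, rounded to 4 dp:

1135.8541 g


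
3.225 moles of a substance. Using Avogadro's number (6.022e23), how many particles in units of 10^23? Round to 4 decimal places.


N = n * NA, then divide by 1e23 for the requested units.
N / 1e23 = n * 6.022
N / 1e23 = 3.225 * 6.022
N / 1e23 = 19.42095, rounded to 4 dp:

19.4210


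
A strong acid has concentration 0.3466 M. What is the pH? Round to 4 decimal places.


A strong acid dissociates completely, so [H+] equals the given concentration.
pH = -log10([H+]) = -log10(0.3466)
pH = 0.46017144, rounded to 4 dp:

0.4602


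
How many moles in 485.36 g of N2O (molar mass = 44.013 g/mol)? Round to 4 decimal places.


n = mass / M
n = 485.36 / 44.013
n = 11.02765092 mol, rounded to 4 dp:

11.0277 mol


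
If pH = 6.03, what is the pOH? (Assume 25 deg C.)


At 25 deg C, pH + pOH = 14.
pOH = 14 - pH = 14 - 6.03
pOH = 7.97:

7.97


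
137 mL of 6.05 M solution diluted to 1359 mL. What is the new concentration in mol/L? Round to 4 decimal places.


Dilution: M1*V1 = M2*V2, solve for M2.
M2 = M1*V1 / V2
M2 = 6.05 * 137 / 1359
M2 = 828.85 / 1359
M2 = 0.60989698 mol/L, rounded to 4 dp:

0.6099 mol/L


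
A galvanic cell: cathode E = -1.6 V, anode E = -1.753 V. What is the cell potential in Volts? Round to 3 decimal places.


Standard cell potential: E_cell = E_cathode - E_anode.
E_cell = -1.6 - (-1.753)
E_cell = 0.153 V, rounded to 3 dp:

0.153 V


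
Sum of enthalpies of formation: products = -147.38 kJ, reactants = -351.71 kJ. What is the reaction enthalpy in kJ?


dH_rxn = sum(dH_f products) - sum(dH_f reactants)
dH_rxn = -147.38 - (-351.71)
dH_rxn = 204.33 kJ:

204.33 kJ


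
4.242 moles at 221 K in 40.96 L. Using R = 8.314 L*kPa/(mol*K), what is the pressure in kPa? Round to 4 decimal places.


PV = nRT, solve for P = nRT / V.
nRT = 4.242 * 8.314 * 221 = 7794.2253
P = 7794.2253 / 40.96
P = 190.28870361 kPa, rounded to 4 dp:

190.2887 kPa


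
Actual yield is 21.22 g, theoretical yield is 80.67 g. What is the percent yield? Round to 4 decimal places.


% yield = 100 * actual / theoretical
% yield = 100 * 21.22 / 80.67
% yield = 26.30469815 %, rounded to 4 dp:

26.3047 %


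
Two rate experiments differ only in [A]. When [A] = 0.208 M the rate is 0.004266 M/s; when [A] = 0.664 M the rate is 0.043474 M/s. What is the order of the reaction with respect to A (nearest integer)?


Rate is proportional to [A]^n, so rate2/rate1 = ([A]2/[A]1)^n. Take logs to solve for n.
rate2/rate1 = 0.043474 / 0.004266 = 10.1908
[A]2/[A]1 = 0.664 / 0.208 = 3.1923
n = ln(10.1908) / ln(3.1923) = 2.0
Nearest integer order:

2


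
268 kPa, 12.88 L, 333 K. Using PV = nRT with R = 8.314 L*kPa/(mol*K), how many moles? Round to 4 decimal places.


PV = nRT, solve for n = PV / (RT).
PV = 268 * 12.88 = 3451.84
RT = 8.314 * 333 = 2768.562
n = 3451.84 / 2768.562
n = 1.24679888 mol, rounded to 4 dp:

1.2468 mol


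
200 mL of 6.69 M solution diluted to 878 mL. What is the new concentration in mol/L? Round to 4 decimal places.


Dilution: M1*V1 = M2*V2, solve for M2.
M2 = M1*V1 / V2
M2 = 6.69 * 200 / 878
M2 = 1338.0 / 878
M2 = 1.523918 mol/L, rounded to 4 dp:

1.5239 mol/L


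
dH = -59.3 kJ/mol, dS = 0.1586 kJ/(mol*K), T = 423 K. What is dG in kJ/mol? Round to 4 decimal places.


Gibbs: dG = dH - T*dS (consistent units, dS already in kJ/(mol*K)).
T*dS = 423 * 0.1586 = 67.0878
dG = -59.3 - (67.0878)
dG = -126.3878 kJ/mol, rounded to 4 dp:

-126.3878 kJ/mol


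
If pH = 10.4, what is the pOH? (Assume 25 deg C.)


At 25 deg C, pH + pOH = 14.
pOH = 14 - pH = 14 - 10.4
pOH = 3.6:

3.60


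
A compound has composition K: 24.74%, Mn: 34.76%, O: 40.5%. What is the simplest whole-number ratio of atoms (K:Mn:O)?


Assume 100 g of compound, divide each mass% by atomic mass to get moles, then normalize by the smallest to get a raw atom ratio.
Moles per 100 g: K: 24.74/39.098 = 0.6328, Mn: 34.76/54.938 = 0.6327, O: 40.5/15.999 = 2.5314
Raw ratio (divide by min = 0.6327): K: 1.0, Mn: 1.0, O: 4.001
Multiply by 1 to clear fractions: K: 1.0 ~= 1, Mn: 1.0 ~= 1, O: 4.001 ~= 4
Reduce by GCD to get the simplest whole-number ratio:

1:1:4


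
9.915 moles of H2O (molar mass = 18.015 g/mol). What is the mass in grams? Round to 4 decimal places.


mass = n * M
mass = 9.915 * 18.015
mass = 178.618725 g, rounded to 4 dp:

178.6187 g


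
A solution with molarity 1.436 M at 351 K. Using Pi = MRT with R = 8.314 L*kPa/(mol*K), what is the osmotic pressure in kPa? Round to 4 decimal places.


Osmotic pressure (van't Hoff): Pi = M*R*T.
RT = 8.314 * 351 = 2918.214
Pi = 1.436 * 2918.214
Pi = 4190.555304 kPa, rounded to 4 dp:

4190.5553 kPa


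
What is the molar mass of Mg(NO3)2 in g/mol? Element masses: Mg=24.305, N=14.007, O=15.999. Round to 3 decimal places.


M = sum(count * atomic_mass) over atoms.
M = 1*24.305 + 2*14.007 + 6*15.999
M = 24.305 + 28.014 + 95.994
M = 148.313 g/mol, rounded to 3 dp:

148.313 g/mol


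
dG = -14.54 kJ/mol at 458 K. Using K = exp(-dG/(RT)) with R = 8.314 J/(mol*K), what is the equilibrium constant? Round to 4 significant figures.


dG is in kJ/mol; multiply by 1000 to match R in J/(mol*K).
RT = 8.314 * 458 = 3807.812 J/mol
exponent = -dG*1000 / (RT) = -(-14.54*1000) / 3807.812 = 3.81846583
K = exp(3.81846583)
K = 45.534297, rounded to 4 significant figures:

45.53


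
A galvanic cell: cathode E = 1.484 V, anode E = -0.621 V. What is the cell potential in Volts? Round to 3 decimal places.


Standard cell potential: E_cell = E_cathode - E_anode.
E_cell = 1.484 - (-0.621)
E_cell = 2.105 V, rounded to 3 dp:

2.105 V


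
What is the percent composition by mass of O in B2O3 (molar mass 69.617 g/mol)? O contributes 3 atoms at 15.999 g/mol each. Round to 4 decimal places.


pct = 100 * (n_elem * M_elem) / M_total
mass_contribution = 3 * 15.999 = 47.997 g/mol
pct = 100 * 47.997 / 69.617
pct = 68.94436704 %, rounded to 4 dp:

68.9444 %


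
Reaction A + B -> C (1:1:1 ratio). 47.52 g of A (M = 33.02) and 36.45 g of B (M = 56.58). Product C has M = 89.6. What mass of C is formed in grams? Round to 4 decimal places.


Find moles of each reactant; the smaller value is the limiting reagent in a 1:1:1 reaction, so moles_C equals moles of the limiter.
n_A = mass_A / M_A = 47.52 / 33.02 = 1.439128 mol
n_B = mass_B / M_B = 36.45 / 56.58 = 0.644221 mol
Limiting reagent: B (smaller), n_limiting = 0.644221 mol
mass_C = n_limiting * M_C = 0.644221 * 89.6
mass_C = 57.7222016 g, rounded to 4 dp:

57.7222 g


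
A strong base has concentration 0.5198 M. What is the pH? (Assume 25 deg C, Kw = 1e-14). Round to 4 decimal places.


A strong base dissociates completely, so [OH-] equals the given concentration.
pOH = -log10([OH-]) = -log10(0.5198) = 0.284164
pH = 14 - pOH = 14 - 0.284164
pH = 13.715836, rounded to 4 dp:

13.7158


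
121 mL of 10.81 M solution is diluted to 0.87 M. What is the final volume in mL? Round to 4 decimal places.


Dilution: M1*V1 = M2*V2, solve for V2.
V2 = M1*V1 / M2
V2 = 10.81 * 121 / 0.87
V2 = 1308.01 / 0.87
V2 = 1503.45977011 mL, rounded to 4 dp:

1503.4598 mL


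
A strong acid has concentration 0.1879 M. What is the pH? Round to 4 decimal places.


A strong acid dissociates completely, so [H+] equals the given concentration.
pH = -log10([H+]) = -log10(0.1879)
pH = 0.72607322, rounded to 4 dp:

0.7261


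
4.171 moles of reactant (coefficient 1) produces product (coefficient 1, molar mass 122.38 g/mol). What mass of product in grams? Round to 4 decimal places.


Use the coefficient ratio to convert reactant moles to product moles, then multiply by the product's molar mass.
moles_P = moles_R * (coeff_P / coeff_R) = 4.171 * (1/1) = 4.171
mass_P = moles_P * M_P = 4.171 * 122.38
mass_P = 510.44698 g, rounded to 4 dp:

510.4470 g


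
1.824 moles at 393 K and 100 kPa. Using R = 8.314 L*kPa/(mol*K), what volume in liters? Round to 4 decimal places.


PV = nRT, solve for V = nRT / P.
nRT = 1.824 * 8.314 * 393 = 5959.7412
V = 5959.7412 / 100
V = 59.597412 L, rounded to 4 dp:

59.5974 L


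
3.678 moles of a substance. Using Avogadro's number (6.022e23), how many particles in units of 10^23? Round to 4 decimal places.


N = n * NA, then divide by 1e23 for the requested units.
N / 1e23 = n * 6.022
N / 1e23 = 3.678 * 6.022
N / 1e23 = 22.148916, rounded to 4 dp:

22.1489


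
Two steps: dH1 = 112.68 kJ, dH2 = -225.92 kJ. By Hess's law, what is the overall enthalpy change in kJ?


Hess's law: enthalpy is a state function, so add the step enthalpies.
dH_total = dH1 + dH2 = 112.68 + (-225.92)
dH_total = -113.24 kJ:

-113.24 kJ


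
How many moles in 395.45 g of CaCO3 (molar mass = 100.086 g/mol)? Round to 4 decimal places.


n = mass / M
n = 395.45 / 100.086
n = 3.95110205 mol, rounded to 4 dp:

3.9511 mol


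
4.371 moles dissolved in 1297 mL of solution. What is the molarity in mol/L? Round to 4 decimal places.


Convert volume to liters: V_L = V_mL / 1000.
V_L = 1297 / 1000 = 1.297 L
M = n / V_L = 4.371 / 1.297
M = 3.37008481 mol/L, rounded to 4 dp:

3.3701 mol/L


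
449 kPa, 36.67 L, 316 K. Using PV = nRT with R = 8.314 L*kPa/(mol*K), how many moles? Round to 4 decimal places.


PV = nRT, solve for n = PV / (RT).
PV = 449 * 36.67 = 16464.83
RT = 8.314 * 316 = 2627.224
n = 16464.83 / 2627.224
n = 6.26700654 mol, rounded to 4 dp:

6.2670 mol


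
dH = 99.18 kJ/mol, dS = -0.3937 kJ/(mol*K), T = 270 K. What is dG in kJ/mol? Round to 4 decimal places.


Gibbs: dG = dH - T*dS (consistent units, dS already in kJ/(mol*K)).
T*dS = 270 * -0.3937 = -106.299
dG = 99.18 - (-106.299)
dG = 205.479 kJ/mol, rounded to 4 dp:

205.4790 kJ/mol


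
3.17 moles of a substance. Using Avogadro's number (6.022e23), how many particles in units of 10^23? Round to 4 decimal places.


N = n * NA, then divide by 1e23 for the requested units.
N / 1e23 = n * 6.022
N / 1e23 = 3.17 * 6.022
N / 1e23 = 19.08974, rounded to 4 dp:

19.0897


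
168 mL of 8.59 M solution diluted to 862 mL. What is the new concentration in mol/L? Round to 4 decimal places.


Dilution: M1*V1 = M2*V2, solve for M2.
M2 = M1*V1 / V2
M2 = 8.59 * 168 / 862
M2 = 1443.12 / 862
M2 = 1.67415313 mol/L, rounded to 4 dp:

1.6742 mol/L


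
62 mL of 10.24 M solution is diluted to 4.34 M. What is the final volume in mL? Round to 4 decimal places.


Dilution: M1*V1 = M2*V2, solve for V2.
V2 = M1*V1 / M2
V2 = 10.24 * 62 / 4.34
V2 = 634.88 / 4.34
V2 = 146.28571429 mL, rounded to 4 dp:

146.2857 mL


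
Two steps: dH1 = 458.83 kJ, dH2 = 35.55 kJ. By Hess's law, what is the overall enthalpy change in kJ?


Hess's law: enthalpy is a state function, so add the step enthalpies.
dH_total = dH1 + dH2 = 458.83 + (35.55)
dH_total = 494.38 kJ:

494.38 kJ


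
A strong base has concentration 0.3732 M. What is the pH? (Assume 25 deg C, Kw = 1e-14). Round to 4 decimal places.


A strong base dissociates completely, so [OH-] equals the given concentration.
pOH = -log10([OH-]) = -log10(0.3732) = 0.428058
pH = 14 - pOH = 14 - 0.428058
pH = 13.571942, rounded to 4 dp:

13.5719


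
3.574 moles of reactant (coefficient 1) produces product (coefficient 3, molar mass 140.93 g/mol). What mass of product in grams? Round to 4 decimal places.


Use the coefficient ratio to convert reactant moles to product moles, then multiply by the product's molar mass.
moles_P = moles_R * (coeff_P / coeff_R) = 3.574 * (3/1) = 10.722
mass_P = moles_P * M_P = 10.722 * 140.93
mass_P = 1511.05146 g, rounded to 4 dp:

1511.0515 g


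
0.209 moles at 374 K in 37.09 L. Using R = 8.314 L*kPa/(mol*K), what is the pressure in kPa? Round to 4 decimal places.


PV = nRT, solve for P = nRT / V.
nRT = 0.209 * 8.314 * 374 = 649.8721
P = 649.8721 / 37.09
P = 17.52149097 kPa, rounded to 4 dp:

17.5215 kPa


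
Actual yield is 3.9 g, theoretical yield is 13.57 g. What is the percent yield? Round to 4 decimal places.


% yield = 100 * actual / theoretical
% yield = 100 * 3.9 / 13.57
% yield = 28.73986735 %, rounded to 4 dp:

28.7399 %


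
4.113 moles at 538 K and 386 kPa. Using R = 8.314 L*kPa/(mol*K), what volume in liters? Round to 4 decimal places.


PV = nRT, solve for V = nRT / P.
nRT = 4.113 * 8.314 * 538 = 18397.1693
V = 18397.1693 / 386
V = 47.66106036 L, rounded to 4 dp:

47.6611 L


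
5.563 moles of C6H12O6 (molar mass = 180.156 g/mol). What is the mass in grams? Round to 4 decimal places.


mass = n * M
mass = 5.563 * 180.156
mass = 1002.207828 g, rounded to 4 dp:

1002.2078 g


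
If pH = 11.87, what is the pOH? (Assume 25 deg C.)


At 25 deg C, pH + pOH = 14.
pOH = 14 - pH = 14 - 11.87
pOH = 2.13:

2.13


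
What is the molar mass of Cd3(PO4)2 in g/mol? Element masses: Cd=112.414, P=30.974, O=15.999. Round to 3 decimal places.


M = sum(count * atomic_mass) over atoms.
M = 3*112.414 + 2*30.974 + 8*15.999
M = 337.242 + 61.948 + 127.992
M = 527.182 g/mol, rounded to 3 dp:

527.182 g/mol


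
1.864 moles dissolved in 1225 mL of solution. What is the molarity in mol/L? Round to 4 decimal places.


Convert volume to liters: V_L = V_mL / 1000.
V_L = 1225 / 1000 = 1.225 L
M = n / V_L = 1.864 / 1.225
M = 1.52163265 mol/L, rounded to 4 dp:

1.5216 mol/L


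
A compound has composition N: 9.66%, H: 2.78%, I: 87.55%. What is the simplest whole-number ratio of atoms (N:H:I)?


Assume 100 g of compound, divide each mass% by atomic mass to get moles, then normalize by the smallest to get a raw atom ratio.
Moles per 100 g: N: 9.66/14.007 = 0.6897, H: 2.78/1.008 = 2.7579, I: 87.55/126.904 = 0.6899
Raw ratio (divide by min = 0.6897): N: 1.0, H: 3.999, I: 1.0
Multiply by 1 to clear fractions: N: 1.0 ~= 1, H: 3.999 ~= 4, I: 1.0 ~= 1
Reduce by GCD to get the simplest whole-number ratio:

1:4:1


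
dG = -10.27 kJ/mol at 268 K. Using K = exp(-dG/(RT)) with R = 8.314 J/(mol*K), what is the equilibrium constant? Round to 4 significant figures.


dG is in kJ/mol; multiply by 1000 to match R in J/(mol*K).
RT = 8.314 * 268 = 2228.152 J/mol
exponent = -dG*1000 / (RT) = -(-10.27*1000) / 2228.152 = 4.60920081
K = exp(4.60920081)
K = 100.40388, rounded to 4 significant figures:

100.4


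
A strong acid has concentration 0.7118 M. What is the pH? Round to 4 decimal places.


A strong acid dissociates completely, so [H+] equals the given concentration.
pH = -log10([H+]) = -log10(0.7118)
pH = 0.14764202, rounded to 4 dp:

0.1476


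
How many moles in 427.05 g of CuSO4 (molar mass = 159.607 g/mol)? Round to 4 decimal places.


n = mass / M
n = 427.05 / 159.607
n = 2.67563453 mol, rounded to 4 dp:

2.6756 mol


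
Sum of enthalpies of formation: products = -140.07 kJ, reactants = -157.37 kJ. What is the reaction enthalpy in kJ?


dH_rxn = sum(dH_f products) - sum(dH_f reactants)
dH_rxn = -140.07 - (-157.37)
dH_rxn = 17.3 kJ:

17.30 kJ


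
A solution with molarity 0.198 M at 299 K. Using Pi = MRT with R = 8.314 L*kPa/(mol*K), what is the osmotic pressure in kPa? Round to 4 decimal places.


Osmotic pressure (van't Hoff): Pi = M*R*T.
RT = 8.314 * 299 = 2485.886
Pi = 0.198 * 2485.886
Pi = 492.205428 kPa, rounded to 4 dp:

492.2054 kPa


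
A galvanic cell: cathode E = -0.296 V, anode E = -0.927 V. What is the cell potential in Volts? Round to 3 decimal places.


Standard cell potential: E_cell = E_cathode - E_anode.
E_cell = -0.296 - (-0.927)
E_cell = 0.631 V, rounded to 3 dp:

0.631 V


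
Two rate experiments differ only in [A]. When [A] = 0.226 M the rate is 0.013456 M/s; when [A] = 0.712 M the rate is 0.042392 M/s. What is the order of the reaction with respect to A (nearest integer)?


Rate is proportional to [A]^n, so rate2/rate1 = ([A]2/[A]1)^n. Take logs to solve for n.
rate2/rate1 = 0.042392 / 0.013456 = 3.1504
[A]2/[A]1 = 0.712 / 0.226 = 3.1504
n = ln(3.1504) / ln(3.1504) = 1.0
Nearest integer order:

1


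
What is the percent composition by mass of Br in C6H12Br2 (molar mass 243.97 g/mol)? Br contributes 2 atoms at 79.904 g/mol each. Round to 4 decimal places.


pct = 100 * (n_elem * M_elem) / M_total
mass_contribution = 2 * 79.904 = 159.808 g/mol
pct = 100 * 159.808 / 243.97
pct = 65.50313563 %, rounded to 4 dp:

65.5031 %


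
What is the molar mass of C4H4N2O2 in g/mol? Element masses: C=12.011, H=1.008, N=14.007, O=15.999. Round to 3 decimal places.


M = sum(count * atomic_mass) over atoms.
M = 4*12.011 + 4*1.008 + 2*14.007 + 2*15.999
M = 48.044 + 4.032 + 28.014 + 31.998
M = 112.088 g/mol, rounded to 3 dp:

112.088 g/mol


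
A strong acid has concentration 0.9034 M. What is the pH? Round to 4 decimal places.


A strong acid dissociates completely, so [H+] equals the given concentration.
pH = -log10([H+]) = -log10(0.9034)
pH = 0.04411991, rounded to 4 dp:

0.0441


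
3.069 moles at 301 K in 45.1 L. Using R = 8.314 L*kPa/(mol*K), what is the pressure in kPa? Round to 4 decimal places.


PV = nRT, solve for P = nRT / V.
nRT = 3.069 * 8.314 * 301 = 7680.2155
P = 7680.2155 / 45.1
P = 170.29302661 kPa, rounded to 4 dp:

170.2930 kPa


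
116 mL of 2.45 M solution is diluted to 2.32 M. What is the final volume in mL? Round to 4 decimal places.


Dilution: M1*V1 = M2*V2, solve for V2.
V2 = M1*V1 / M2
V2 = 2.45 * 116 / 2.32
V2 = 284.2 / 2.32
V2 = 122.5 mL, rounded to 4 dp:

122.5000 mL


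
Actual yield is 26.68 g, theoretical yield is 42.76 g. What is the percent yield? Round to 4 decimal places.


% yield = 100 * actual / theoretical
% yield = 100 * 26.68 / 42.76
% yield = 62.39476146 %, rounded to 4 dp:

62.3948 %


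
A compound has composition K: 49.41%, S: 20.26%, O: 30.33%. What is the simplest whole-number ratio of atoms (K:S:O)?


Assume 100 g of compound, divide each mass% by atomic mass to get moles, then normalize by the smallest to get a raw atom ratio.
Moles per 100 g: K: 49.41/39.098 = 1.2637, S: 20.26/32.065 = 0.6318, O: 30.33/15.999 = 1.8957
Raw ratio (divide by min = 0.6318): K: 2.0, S: 1.0, O: 3.0
Multiply by 1 to clear fractions: K: 2.0 ~= 2, S: 1.0 ~= 1, O: 3.0 ~= 3
Reduce by GCD to get the simplest whole-number ratio:

2:1:3


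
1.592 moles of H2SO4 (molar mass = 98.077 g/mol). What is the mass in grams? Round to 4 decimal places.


mass = n * M
mass = 1.592 * 98.077
mass = 156.138584 g, rounded to 4 dp:

156.1386 g


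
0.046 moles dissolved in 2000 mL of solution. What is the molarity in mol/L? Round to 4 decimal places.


Convert volume to liters: V_L = V_mL / 1000.
V_L = 2000 / 1000 = 2.0 L
M = n / V_L = 0.046 / 2.0
M = 0.023 mol/L, rounded to 4 dp:

0.0230 mol/L


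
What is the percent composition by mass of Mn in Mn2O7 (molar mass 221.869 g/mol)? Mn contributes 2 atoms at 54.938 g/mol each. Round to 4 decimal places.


pct = 100 * (n_elem * M_elem) / M_total
mass_contribution = 2 * 54.938 = 109.876 g/mol
pct = 100 * 109.876 / 221.869
pct = 49.52291668 %, rounded to 4 dp:

49.5229 %


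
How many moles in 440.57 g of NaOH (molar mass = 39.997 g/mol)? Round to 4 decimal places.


n = mass / M
n = 440.57 / 39.997
n = 11.01507613 mol, rounded to 4 dp:

11.0151 mol


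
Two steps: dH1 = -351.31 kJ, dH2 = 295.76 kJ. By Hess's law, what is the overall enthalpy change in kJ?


Hess's law: enthalpy is a state function, so add the step enthalpies.
dH_total = dH1 + dH2 = -351.31 + (295.76)
dH_total = -55.55 kJ:

-55.55 kJ


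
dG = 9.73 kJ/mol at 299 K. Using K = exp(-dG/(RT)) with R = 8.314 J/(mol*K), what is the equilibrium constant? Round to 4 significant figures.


dG is in kJ/mol; multiply by 1000 to match R in J/(mol*K).
RT = 8.314 * 299 = 2485.886 J/mol
exponent = -dG*1000 / (RT) = -(9.73*1000) / 2485.886 = -3.91409743
K = exp(-3.91409743)
K = 0.019958555, rounded to 4 significant figures:

0.01996


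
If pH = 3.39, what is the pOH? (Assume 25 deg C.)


At 25 deg C, pH + pOH = 14.
pOH = 14 - pH = 14 - 3.39
pOH = 10.61:

10.61


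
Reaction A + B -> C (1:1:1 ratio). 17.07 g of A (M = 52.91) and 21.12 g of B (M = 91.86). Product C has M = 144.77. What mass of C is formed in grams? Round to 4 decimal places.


Find moles of each reactant; the smaller value is the limiting reagent in a 1:1:1 reaction, so moles_C equals moles of the limiter.
n_A = mass_A / M_A = 17.07 / 52.91 = 0.322623 mol
n_B = mass_B / M_B = 21.12 / 91.86 = 0.229915 mol
Limiting reagent: B (smaller), n_limiting = 0.229915 mol
mass_C = n_limiting * M_C = 0.229915 * 144.77
mass_C = 33.28479455 g, rounded to 4 dp:

33.2848 g


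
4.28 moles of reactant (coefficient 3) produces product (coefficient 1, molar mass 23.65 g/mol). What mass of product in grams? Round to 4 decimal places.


Use the coefficient ratio to convert reactant moles to product moles, then multiply by the product's molar mass.
moles_P = moles_R * (coeff_P / coeff_R) = 4.28 * (1/3) = 1.426667
mass_P = moles_P * M_P = 1.426667 * 23.65
mass_P = 33.74067455 g, rounded to 4 dp:

33.7407 g


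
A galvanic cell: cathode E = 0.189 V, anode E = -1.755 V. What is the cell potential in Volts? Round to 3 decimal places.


Standard cell potential: E_cell = E_cathode - E_anode.
E_cell = 0.189 - (-1.755)
E_cell = 1.944 V, rounded to 3 dp:

1.944 V


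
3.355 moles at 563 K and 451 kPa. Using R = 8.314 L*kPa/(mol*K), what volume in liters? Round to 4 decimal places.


PV = nRT, solve for V = nRT / P.
nRT = 3.355 * 8.314 * 563 = 15704.0236
V = 15704.0236 / 451
V = 34.82045144 L, rounded to 4 dp:

34.8205 L


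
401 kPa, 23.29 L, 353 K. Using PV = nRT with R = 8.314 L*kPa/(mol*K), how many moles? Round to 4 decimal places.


PV = nRT, solve for n = PV / (RT).
PV = 401 * 23.29 = 9339.29
RT = 8.314 * 353 = 2934.842
n = 9339.29 / 2934.842
n = 3.18221219 mol, rounded to 4 dp:

3.1822 mol


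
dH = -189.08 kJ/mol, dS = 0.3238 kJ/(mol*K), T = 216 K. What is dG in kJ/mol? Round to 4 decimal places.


Gibbs: dG = dH - T*dS (consistent units, dS already in kJ/(mol*K)).
T*dS = 216 * 0.3238 = 69.9408
dG = -189.08 - (69.9408)
dG = -259.0208 kJ/mol, rounded to 4 dp:

-259.0208 kJ/mol


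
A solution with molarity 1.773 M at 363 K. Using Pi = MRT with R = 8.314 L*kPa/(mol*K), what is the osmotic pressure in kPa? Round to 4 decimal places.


Osmotic pressure (van't Hoff): Pi = M*R*T.
RT = 8.314 * 363 = 3017.982
Pi = 1.773 * 3017.982
Pi = 5350.882086 kPa, rounded to 4 dp:

5350.8821 kPa


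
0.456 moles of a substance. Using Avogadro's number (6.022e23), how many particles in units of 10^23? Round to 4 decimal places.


N = n * NA, then divide by 1e23 for the requested units.
N / 1e23 = n * 6.022
N / 1e23 = 0.456 * 6.022
N / 1e23 = 2.746032, rounded to 4 dp:

2.7460


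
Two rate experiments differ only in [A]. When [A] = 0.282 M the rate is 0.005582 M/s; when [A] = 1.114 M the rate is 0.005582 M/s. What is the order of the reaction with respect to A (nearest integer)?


Rate is proportional to [A]^n, so rate2/rate1 = ([A]2/[A]1)^n. Take logs to solve for n.
rate2/rate1 = 0.005582 / 0.005582 = 1.0
[A]2/[A]1 = 1.114 / 0.282 = 3.9504
n = ln(1.0) / ln(3.9504) = 0.0
Nearest integer order:

0


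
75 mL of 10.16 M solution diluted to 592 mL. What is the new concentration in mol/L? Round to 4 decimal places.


Dilution: M1*V1 = M2*V2, solve for M2.
M2 = M1*V1 / V2
M2 = 10.16 * 75 / 592
M2 = 762.0 / 592
M2 = 1.28716216 mol/L, rounded to 4 dp:

1.2872 mol/L


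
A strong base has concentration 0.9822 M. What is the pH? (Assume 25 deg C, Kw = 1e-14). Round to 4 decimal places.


A strong base dissociates completely, so [OH-] equals the given concentration.
pOH = -log10([OH-]) = -log10(0.9822) = 0.0078
pH = 14 - pOH = 14 - 0.0078
pH = 13.9922, rounded to 4 dp:

13.9922


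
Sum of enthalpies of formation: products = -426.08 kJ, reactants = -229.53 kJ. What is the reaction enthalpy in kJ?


dH_rxn = sum(dH_f products) - sum(dH_f reactants)
dH_rxn = -426.08 - (-229.53)
dH_rxn = -196.55 kJ:

-196.55 kJ


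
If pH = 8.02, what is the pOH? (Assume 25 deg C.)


At 25 deg C, pH + pOH = 14.
pOH = 14 - pH = 14 - 8.02
pOH = 5.98:

5.98


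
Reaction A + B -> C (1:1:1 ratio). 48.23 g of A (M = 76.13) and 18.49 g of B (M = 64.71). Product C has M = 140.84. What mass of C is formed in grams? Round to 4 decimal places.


Find moles of each reactant; the smaller value is the limiting reagent in a 1:1:1 reaction, so moles_C equals moles of the limiter.
n_A = mass_A / M_A = 48.23 / 76.13 = 0.633522 mol
n_B = mass_B / M_B = 18.49 / 64.71 = 0.285736 mol
Limiting reagent: B (smaller), n_limiting = 0.285736 mol
mass_C = n_limiting * M_C = 0.285736 * 140.84
mass_C = 40.24305824 g, rounded to 4 dp:

40.2431 g


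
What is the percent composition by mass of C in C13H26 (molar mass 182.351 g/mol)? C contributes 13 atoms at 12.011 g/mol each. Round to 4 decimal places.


pct = 100 * (n_elem * M_elem) / M_total
mass_contribution = 13 * 12.011 = 156.143 g/mol
pct = 100 * 156.143 / 182.351
pct = 85.62771797 %, rounded to 4 dp:

85.6277 %


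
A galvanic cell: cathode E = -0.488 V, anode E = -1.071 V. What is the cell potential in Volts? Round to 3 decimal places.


Standard cell potential: E_cell = E_cathode - E_anode.
E_cell = -0.488 - (-1.071)
E_cell = 0.583 V, rounded to 3 dp:

0.583 V


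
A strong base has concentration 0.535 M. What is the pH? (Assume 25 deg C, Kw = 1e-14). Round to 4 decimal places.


A strong base dissociates completely, so [OH-] equals the given concentration.
pOH = -log10([OH-]) = -log10(0.535) = 0.271646
pH = 14 - pOH = 14 - 0.271646
pH = 13.728354, rounded to 4 dp:

13.7284


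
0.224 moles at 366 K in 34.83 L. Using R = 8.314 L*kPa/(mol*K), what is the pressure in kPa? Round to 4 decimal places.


PV = nRT, solve for P = nRT / V.
nRT = 0.224 * 8.314 * 366 = 681.615
P = 681.615 / 34.83
P = 19.56976744 kPa, rounded to 4 dp:

19.5698 kPa


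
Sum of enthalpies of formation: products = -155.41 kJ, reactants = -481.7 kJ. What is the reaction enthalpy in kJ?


dH_rxn = sum(dH_f products) - sum(dH_f reactants)
dH_rxn = -155.41 - (-481.7)
dH_rxn = 326.29 kJ:

326.29 kJ


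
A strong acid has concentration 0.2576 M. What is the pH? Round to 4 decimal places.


A strong acid dissociates completely, so [H+] equals the given concentration.
pH = -log10([H+]) = -log10(0.2576)
pH = 0.58905414, rounded to 4 dp:

0.5891


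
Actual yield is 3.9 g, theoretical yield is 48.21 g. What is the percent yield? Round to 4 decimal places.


% yield = 100 * actual / theoretical
% yield = 100 * 3.9 / 48.21
% yield = 8.08960797 %, rounded to 4 dp:

8.0896 %


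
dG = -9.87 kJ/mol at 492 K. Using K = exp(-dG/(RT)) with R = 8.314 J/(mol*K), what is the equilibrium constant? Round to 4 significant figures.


dG is in kJ/mol; multiply by 1000 to match R in J/(mol*K).
RT = 8.314 * 492 = 4090.488 J/mol
exponent = -dG*1000 / (RT) = -(-9.87*1000) / 4090.488 = 2.41291504
K = exp(2.41291504)
K = 11.166464, rounded to 4 significant figures:

11.17


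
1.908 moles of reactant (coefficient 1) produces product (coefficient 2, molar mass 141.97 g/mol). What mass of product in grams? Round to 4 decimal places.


Use the coefficient ratio to convert reactant moles to product moles, then multiply by the product's molar mass.
moles_P = moles_R * (coeff_P / coeff_R) = 1.908 * (2/1) = 3.816
mass_P = moles_P * M_P = 3.816 * 141.97
mass_P = 541.75752 g, rounded to 4 dp:

541.7575 g


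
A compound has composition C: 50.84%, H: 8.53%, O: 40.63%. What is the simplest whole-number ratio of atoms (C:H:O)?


Assume 100 g of compound, divide each mass% by atomic mass to get moles, then normalize by the smallest to get a raw atom ratio.
Moles per 100 g: C: 50.84/12.011 = 4.2328, H: 8.53/1.008 = 8.4623, O: 40.63/15.999 = 2.5395
Raw ratio (divide by min = 2.5395): C: 1.667, H: 3.332, O: 1.0
Multiply by 3 to clear fractions: C: 5.0 ~= 5, H: 9.997 ~= 10, O: 3.0 ~= 3
Reduce by GCD to get the simplest whole-number ratio:

5:10:3


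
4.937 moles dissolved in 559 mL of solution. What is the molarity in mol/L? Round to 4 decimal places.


Convert volume to liters: V_L = V_mL / 1000.
V_L = 559 / 1000 = 0.559 L
M = n / V_L = 4.937 / 0.559
M = 8.83184258 mol/L, rounded to 4 dp:

8.8318 mol/L


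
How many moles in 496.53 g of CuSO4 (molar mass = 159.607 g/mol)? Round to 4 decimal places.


n = mass / M
n = 496.53 / 159.607
n = 3.11095378 mol, rounded to 4 dp:

3.1110 mol


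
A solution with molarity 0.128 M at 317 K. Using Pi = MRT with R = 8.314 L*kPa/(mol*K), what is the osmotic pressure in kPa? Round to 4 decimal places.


Osmotic pressure (van't Hoff): Pi = M*R*T.
RT = 8.314 * 317 = 2635.538
Pi = 0.128 * 2635.538
Pi = 337.348864 kPa, rounded to 4 dp:

337.3489 kPa


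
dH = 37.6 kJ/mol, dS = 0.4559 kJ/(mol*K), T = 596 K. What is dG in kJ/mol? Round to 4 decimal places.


Gibbs: dG = dH - T*dS (consistent units, dS already in kJ/(mol*K)).
T*dS = 596 * 0.4559 = 271.7164
dG = 37.6 - (271.7164)
dG = -234.1164 kJ/mol, rounded to 4 dp:

-234.1164 kJ/mol


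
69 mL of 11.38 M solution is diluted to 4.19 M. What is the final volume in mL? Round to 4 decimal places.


Dilution: M1*V1 = M2*V2, solve for V2.
V2 = M1*V1 / M2
V2 = 11.38 * 69 / 4.19
V2 = 785.22 / 4.19
V2 = 187.40334129 mL, rounded to 4 dp:

187.4033 mL


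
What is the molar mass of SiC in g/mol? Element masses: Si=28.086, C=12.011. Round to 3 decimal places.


M = sum(count * atomic_mass) over atoms.
M = 1*28.086 + 1*12.011
M = 28.086 + 12.011
M = 40.097 g/mol, rounded to 3 dp:

40.097 g/mol


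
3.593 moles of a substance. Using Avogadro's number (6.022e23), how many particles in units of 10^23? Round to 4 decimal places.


N = n * NA, then divide by 1e23 for the requested units.
N / 1e23 = n * 6.022
N / 1e23 = 3.593 * 6.022
N / 1e23 = 21.637046, rounded to 4 dp:

21.6370


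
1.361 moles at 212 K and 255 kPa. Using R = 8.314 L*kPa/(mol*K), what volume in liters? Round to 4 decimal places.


PV = nRT, solve for V = nRT / P.
nRT = 1.361 * 8.314 * 212 = 2398.855
V = 2398.855 / 255
V = 9.40727451 L, rounded to 4 dp:

9.4073 L


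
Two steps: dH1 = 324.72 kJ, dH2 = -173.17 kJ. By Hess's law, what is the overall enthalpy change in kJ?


Hess's law: enthalpy is a state function, so add the step enthalpies.
dH_total = dH1 + dH2 = 324.72 + (-173.17)
dH_total = 151.55 kJ:

151.55 kJ


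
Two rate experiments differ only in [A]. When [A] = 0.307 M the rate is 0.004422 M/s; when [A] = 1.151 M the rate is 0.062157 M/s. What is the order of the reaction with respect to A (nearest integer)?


Rate is proportional to [A]^n, so rate2/rate1 = ([A]2/[A]1)^n. Take logs to solve for n.
rate2/rate1 = 0.062157 / 0.004422 = 14.0563
[A]2/[A]1 = 1.151 / 0.307 = 3.7492
n = ln(14.0563) / ln(3.7492) = 2.0
Nearest integer order:

2


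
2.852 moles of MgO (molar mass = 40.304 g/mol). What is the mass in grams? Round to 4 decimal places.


mass = n * M
mass = 2.852 * 40.304
mass = 114.947008 g, rounded to 4 dp:

114.9470 g


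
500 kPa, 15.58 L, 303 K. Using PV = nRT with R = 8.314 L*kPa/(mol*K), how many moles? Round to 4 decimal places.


PV = nRT, solve for n = PV / (RT).
PV = 500 * 15.58 = 7790.0
RT = 8.314 * 303 = 2519.142
n = 7790.0 / 2519.142
n = 3.0923227 mol, rounded to 4 dp:

3.0923 mol


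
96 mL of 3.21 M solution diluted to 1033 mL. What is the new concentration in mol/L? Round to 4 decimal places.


Dilution: M1*V1 = M2*V2, solve for M2.
M2 = M1*V1 / V2
M2 = 3.21 * 96 / 1033
M2 = 308.16 / 1033
M2 = 0.29831559 mol/L, rounded to 4 dp:

0.2983 mol/L


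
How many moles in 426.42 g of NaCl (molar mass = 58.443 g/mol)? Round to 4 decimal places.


n = mass / M
n = 426.42 / 58.443
n = 7.29634002 mol, rounded to 4 dp:

7.2963 mol


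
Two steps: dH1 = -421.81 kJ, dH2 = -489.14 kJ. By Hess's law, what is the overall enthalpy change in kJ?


Hess's law: enthalpy is a state function, so add the step enthalpies.
dH_total = dH1 + dH2 = -421.81 + (-489.14)
dH_total = -910.95 kJ:

-910.95 kJ


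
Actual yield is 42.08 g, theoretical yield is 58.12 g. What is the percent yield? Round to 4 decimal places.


% yield = 100 * actual / theoretical
% yield = 100 * 42.08 / 58.12
% yield = 72.40192705 %, rounded to 4 dp:

72.4019 %


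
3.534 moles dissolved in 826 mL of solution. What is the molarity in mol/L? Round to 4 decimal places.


Convert volume to liters: V_L = V_mL / 1000.
V_L = 826 / 1000 = 0.826 L
M = n / V_L = 3.534 / 0.826
M = 4.27845036 mol/L, rounded to 4 dp:

4.2785 mol/L


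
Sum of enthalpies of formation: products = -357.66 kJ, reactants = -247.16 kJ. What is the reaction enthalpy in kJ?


dH_rxn = sum(dH_f products) - sum(dH_f reactants)
dH_rxn = -357.66 - (-247.16)
dH_rxn = -110.5 kJ:

-110.50 kJ


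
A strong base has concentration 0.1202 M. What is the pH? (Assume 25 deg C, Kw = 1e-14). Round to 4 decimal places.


A strong base dissociates completely, so [OH-] equals the given concentration.
pOH = -log10([OH-]) = -log10(0.1202) = 0.920096
pH = 14 - pOH = 14 - 0.920096
pH = 13.079904, rounded to 4 dp:

13.0799


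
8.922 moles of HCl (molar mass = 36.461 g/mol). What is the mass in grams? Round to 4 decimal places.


mass = n * M
mass = 8.922 * 36.461
mass = 325.305042 g, rounded to 4 dp:

325.3050 g


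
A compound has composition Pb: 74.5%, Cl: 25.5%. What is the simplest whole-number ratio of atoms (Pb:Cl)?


Assume 100 g of compound, divide each mass% by atomic mass to get moles, then normalize by the smallest to get a raw atom ratio.
Moles per 100 g: Pb: 74.5/207.2 = 0.3596, Cl: 25.5/35.453 = 0.7193
Raw ratio (divide by min = 0.3596): Pb: 1.0, Cl: 2.0
Multiply by 1 to clear fractions: Pb: 1.0 ~= 1, Cl: 2.0 ~= 2
Reduce by GCD to get the simplest whole-number ratio:

1:2


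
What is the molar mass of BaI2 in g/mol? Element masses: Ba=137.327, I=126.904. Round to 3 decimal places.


M = sum(count * atomic_mass) over atoms.
M = 1*137.327 + 2*126.904
M = 137.327 + 253.808
M = 391.135 g/mol, rounded to 3 dp:

391.135 g/mol
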